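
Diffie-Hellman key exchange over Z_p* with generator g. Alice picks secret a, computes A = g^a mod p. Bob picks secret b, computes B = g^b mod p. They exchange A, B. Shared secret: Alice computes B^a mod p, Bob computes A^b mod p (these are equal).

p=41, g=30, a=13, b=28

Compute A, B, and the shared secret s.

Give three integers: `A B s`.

Answer: 34 25 4

Derivation:
A = 30^13 mod 41  (bits of 13 = 1101)
  bit 0 = 1: r = r^2 * 30 mod 41 = 1^2 * 30 = 1*30 = 30
  bit 1 = 1: r = r^2 * 30 mod 41 = 30^2 * 30 = 39*30 = 22
  bit 2 = 0: r = r^2 mod 41 = 22^2 = 33
  bit 3 = 1: r = r^2 * 30 mod 41 = 33^2 * 30 = 23*30 = 34
  -> A = 34
B = 30^28 mod 41  (bits of 28 = 11100)
  bit 0 = 1: r = r^2 * 30 mod 41 = 1^2 * 30 = 1*30 = 30
  bit 1 = 1: r = r^2 * 30 mod 41 = 30^2 * 30 = 39*30 = 22
  bit 2 = 1: r = r^2 * 30 mod 41 = 22^2 * 30 = 33*30 = 6
  bit 3 = 0: r = r^2 mod 41 = 6^2 = 36
  bit 4 = 0: r = r^2 mod 41 = 36^2 = 25
  -> B = 25
s = B^a = 25^13 mod 41  (bits of 13 = 1101)
  bit 0 = 1: r = r^2 * 25 mod 41 = 1^2 * 25 = 1*25 = 25
  bit 1 = 1: r = r^2 * 25 mod 41 = 25^2 * 25 = 10*25 = 4
  bit 2 = 0: r = r^2 mod 41 = 4^2 = 16
  bit 3 = 1: r = r^2 * 25 mod 41 = 16^2 * 25 = 10*25 = 4
  -> s = B^a = 4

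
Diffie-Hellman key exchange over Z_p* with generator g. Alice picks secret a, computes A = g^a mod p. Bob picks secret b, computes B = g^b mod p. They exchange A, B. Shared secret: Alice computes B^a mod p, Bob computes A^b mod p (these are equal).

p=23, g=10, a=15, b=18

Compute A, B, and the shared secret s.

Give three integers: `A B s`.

A = 10^15 mod 23  (bits of 15 = 1111)
  bit 0 = 1: r = r^2 * 10 mod 23 = 1^2 * 10 = 1*10 = 10
  bit 1 = 1: r = r^2 * 10 mod 23 = 10^2 * 10 = 8*10 = 11
  bit 2 = 1: r = r^2 * 10 mod 23 = 11^2 * 10 = 6*10 = 14
  bit 3 = 1: r = r^2 * 10 mod 23 = 14^2 * 10 = 12*10 = 5
  -> A = 5
B = 10^18 mod 23  (bits of 18 = 10010)
  bit 0 = 1: r = r^2 * 10 mod 23 = 1^2 * 10 = 1*10 = 10
  bit 1 = 0: r = r^2 mod 23 = 10^2 = 8
  bit 2 = 0: r = r^2 mod 23 = 8^2 = 18
  bit 3 = 1: r = r^2 * 10 mod 23 = 18^2 * 10 = 2*10 = 20
  bit 4 = 0: r = r^2 mod 23 = 20^2 = 9
  -> B = 9
s = B^a = 9^15 mod 23  (bits of 15 = 1111)
  bit 0 = 1: r = r^2 * 9 mod 23 = 1^2 * 9 = 1*9 = 9
  bit 1 = 1: r = r^2 * 9 mod 23 = 9^2 * 9 = 12*9 = 16
  bit 2 = 1: r = r^2 * 9 mod 23 = 16^2 * 9 = 3*9 = 4
  bit 3 = 1: r = r^2 * 9 mod 23 = 4^2 * 9 = 16*9 = 6
  -> s = B^a = 6

Answer: 5 9 6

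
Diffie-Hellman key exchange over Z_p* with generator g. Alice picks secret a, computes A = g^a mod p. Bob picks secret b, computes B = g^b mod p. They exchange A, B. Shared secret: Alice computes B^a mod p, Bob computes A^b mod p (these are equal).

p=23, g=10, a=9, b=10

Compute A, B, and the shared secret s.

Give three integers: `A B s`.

Answer: 20 16 8

Derivation:
A = 10^9 mod 23  (bits of 9 = 1001)
  bit 0 = 1: r = r^2 * 10 mod 23 = 1^2 * 10 = 1*10 = 10
  bit 1 = 0: r = r^2 mod 23 = 10^2 = 8
  bit 2 = 0: r = r^2 mod 23 = 8^2 = 18
  bit 3 = 1: r = r^2 * 10 mod 23 = 18^2 * 10 = 2*10 = 20
  -> A = 20
B = 10^10 mod 23  (bits of 10 = 1010)
  bit 0 = 1: r = r^2 * 10 mod 23 = 1^2 * 10 = 1*10 = 10
  bit 1 = 0: r = r^2 mod 23 = 10^2 = 8
  bit 2 = 1: r = r^2 * 10 mod 23 = 8^2 * 10 = 18*10 = 19
  bit 3 = 0: r = r^2 mod 23 = 19^2 = 16
  -> B = 16
s = B^a = 16^9 mod 23  (bits of 9 = 1001)
  bit 0 = 1: r = r^2 * 16 mod 23 = 1^2 * 16 = 1*16 = 16
  bit 1 = 0: r = r^2 mod 23 = 16^2 = 3
  bit 2 = 0: r = r^2 mod 23 = 3^2 = 9
  bit 3 = 1: r = r^2 * 16 mod 23 = 9^2 * 16 = 12*16 = 8
  -> s = B^a = 8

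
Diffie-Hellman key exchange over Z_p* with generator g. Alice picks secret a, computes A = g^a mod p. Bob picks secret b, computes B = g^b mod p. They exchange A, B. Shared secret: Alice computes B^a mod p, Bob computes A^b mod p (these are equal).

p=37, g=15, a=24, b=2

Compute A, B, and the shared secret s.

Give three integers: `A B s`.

Answer: 10 3 26

Derivation:
A = 15^24 mod 37  (bits of 24 = 11000)
  bit 0 = 1: r = r^2 * 15 mod 37 = 1^2 * 15 = 1*15 = 15
  bit 1 = 1: r = r^2 * 15 mod 37 = 15^2 * 15 = 3*15 = 8
  bit 2 = 0: r = r^2 mod 37 = 8^2 = 27
  bit 3 = 0: r = r^2 mod 37 = 27^2 = 26
  bit 4 = 0: r = r^2 mod 37 = 26^2 = 10
  -> A = 10
B = 15^2 mod 37  (bits of 2 = 10)
  bit 0 = 1: r = r^2 * 15 mod 37 = 1^2 * 15 = 1*15 = 15
  bit 1 = 0: r = r^2 mod 37 = 15^2 = 3
  -> B = 3
s = B^a = 3^24 mod 37  (bits of 24 = 11000)
  bit 0 = 1: r = r^2 * 3 mod 37 = 1^2 * 3 = 1*3 = 3
  bit 1 = 1: r = r^2 * 3 mod 37 = 3^2 * 3 = 9*3 = 27
  bit 2 = 0: r = r^2 mod 37 = 27^2 = 26
  bit 3 = 0: r = r^2 mod 37 = 26^2 = 10
  bit 4 = 0: r = r^2 mod 37 = 10^2 = 26
  -> s = B^a = 26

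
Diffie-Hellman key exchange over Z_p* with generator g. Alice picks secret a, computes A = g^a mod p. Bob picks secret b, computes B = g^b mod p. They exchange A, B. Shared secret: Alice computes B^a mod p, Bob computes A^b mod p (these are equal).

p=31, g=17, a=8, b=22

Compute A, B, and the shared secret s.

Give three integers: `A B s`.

A = 17^8 mod 31  (bits of 8 = 1000)
  bit 0 = 1: r = r^2 * 17 mod 31 = 1^2 * 17 = 1*17 = 17
  bit 1 = 0: r = r^2 mod 31 = 17^2 = 10
  bit 2 = 0: r = r^2 mod 31 = 10^2 = 7
  bit 3 = 0: r = r^2 mod 31 = 7^2 = 18
  -> A = 18
B = 17^22 mod 31  (bits of 22 = 10110)
  bit 0 = 1: r = r^2 * 17 mod 31 = 1^2 * 17 = 1*17 = 17
  bit 1 = 0: r = r^2 mod 31 = 17^2 = 10
  bit 2 = 1: r = r^2 * 17 mod 31 = 10^2 * 17 = 7*17 = 26
  bit 3 = 1: r = r^2 * 17 mod 31 = 26^2 * 17 = 25*17 = 22
  bit 4 = 0: r = r^2 mod 31 = 22^2 = 19
  -> B = 19
s = B^a = 19^8 mod 31  (bits of 8 = 1000)
  bit 0 = 1: r = r^2 * 19 mod 31 = 1^2 * 19 = 1*19 = 19
  bit 1 = 0: r = r^2 mod 31 = 19^2 = 20
  bit 2 = 0: r = r^2 mod 31 = 20^2 = 28
  bit 3 = 0: r = r^2 mod 31 = 28^2 = 9
  -> s = B^a = 9

Answer: 18 19 9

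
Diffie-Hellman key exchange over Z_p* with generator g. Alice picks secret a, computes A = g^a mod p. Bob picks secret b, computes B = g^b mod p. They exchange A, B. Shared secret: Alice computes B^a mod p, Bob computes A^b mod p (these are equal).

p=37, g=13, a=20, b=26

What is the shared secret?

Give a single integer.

A = 13^20 mod 37  (bits of 20 = 10100)
  bit 0 = 1: r = r^2 * 13 mod 37 = 1^2 * 13 = 1*13 = 13
  bit 1 = 0: r = r^2 mod 37 = 13^2 = 21
  bit 2 = 1: r = r^2 * 13 mod 37 = 21^2 * 13 = 34*13 = 35
  bit 3 = 0: r = r^2 mod 37 = 35^2 = 4
  bit 4 = 0: r = r^2 mod 37 = 4^2 = 16
  -> A = 16
B = 13^26 mod 37  (bits of 26 = 11010)
  bit 0 = 1: r = r^2 * 13 mod 37 = 1^2 * 13 = 1*13 = 13
  bit 1 = 1: r = r^2 * 13 mod 37 = 13^2 * 13 = 21*13 = 14
  bit 2 = 0: r = r^2 mod 37 = 14^2 = 11
  bit 3 = 1: r = r^2 * 13 mod 37 = 11^2 * 13 = 10*13 = 19
  bit 4 = 0: r = r^2 mod 37 = 19^2 = 28
  -> B = 28
s = B^a = 28^20 mod 37  (bits of 20 = 10100)
  bit 0 = 1: r = r^2 * 28 mod 37 = 1^2 * 28 = 1*28 = 28
  bit 1 = 0: r = r^2 mod 37 = 28^2 = 7
  bit 2 = 1: r = r^2 * 28 mod 37 = 7^2 * 28 = 12*28 = 3
  bit 3 = 0: r = r^2 mod 37 = 3^2 = 9
  bit 4 = 0: r = r^2 mod 37 = 9^2 = 7
  -> s = B^a = 7

Answer: 7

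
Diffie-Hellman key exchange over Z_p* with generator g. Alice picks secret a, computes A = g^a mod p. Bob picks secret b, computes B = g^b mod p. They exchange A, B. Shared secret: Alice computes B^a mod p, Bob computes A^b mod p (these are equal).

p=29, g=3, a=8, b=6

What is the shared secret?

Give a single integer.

Answer: 25

Derivation:
A = 3^8 mod 29  (bits of 8 = 1000)
  bit 0 = 1: r = r^2 * 3 mod 29 = 1^2 * 3 = 1*3 = 3
  bit 1 = 0: r = r^2 mod 29 = 3^2 = 9
  bit 2 = 0: r = r^2 mod 29 = 9^2 = 23
  bit 3 = 0: r = r^2 mod 29 = 23^2 = 7
  -> A = 7
B = 3^6 mod 29  (bits of 6 = 110)
  bit 0 = 1: r = r^2 * 3 mod 29 = 1^2 * 3 = 1*3 = 3
  bit 1 = 1: r = r^2 * 3 mod 29 = 3^2 * 3 = 9*3 = 27
  bit 2 = 0: r = r^2 mod 29 = 27^2 = 4
  -> B = 4
s = B^a = 4^8 mod 29  (bits of 8 = 1000)
  bit 0 = 1: r = r^2 * 4 mod 29 = 1^2 * 4 = 1*4 = 4
  bit 1 = 0: r = r^2 mod 29 = 4^2 = 16
  bit 2 = 0: r = r^2 mod 29 = 16^2 = 24
  bit 3 = 0: r = r^2 mod 29 = 24^2 = 25
  -> s = B^a = 25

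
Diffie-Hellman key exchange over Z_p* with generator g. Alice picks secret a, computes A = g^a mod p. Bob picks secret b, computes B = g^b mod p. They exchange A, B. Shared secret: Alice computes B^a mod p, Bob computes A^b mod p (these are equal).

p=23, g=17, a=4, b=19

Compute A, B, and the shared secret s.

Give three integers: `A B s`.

Answer: 8 5 4

Derivation:
A = 17^4 mod 23  (bits of 4 = 100)
  bit 0 = 1: r = r^2 * 17 mod 23 = 1^2 * 17 = 1*17 = 17
  bit 1 = 0: r = r^2 mod 23 = 17^2 = 13
  bit 2 = 0: r = r^2 mod 23 = 13^2 = 8
  -> A = 8
B = 17^19 mod 23  (bits of 19 = 10011)
  bit 0 = 1: r = r^2 * 17 mod 23 = 1^2 * 17 = 1*17 = 17
  bit 1 = 0: r = r^2 mod 23 = 17^2 = 13
  bit 2 = 0: r = r^2 mod 23 = 13^2 = 8
  bit 3 = 1: r = r^2 * 17 mod 23 = 8^2 * 17 = 18*17 = 7
  bit 4 = 1: r = r^2 * 17 mod 23 = 7^2 * 17 = 3*17 = 5
  -> B = 5
s = B^a = 5^4 mod 23  (bits of 4 = 100)
  bit 0 = 1: r = r^2 * 5 mod 23 = 1^2 * 5 = 1*5 = 5
  bit 1 = 0: r = r^2 mod 23 = 5^2 = 2
  bit 2 = 0: r = r^2 mod 23 = 2^2 = 4
  -> s = B^a = 4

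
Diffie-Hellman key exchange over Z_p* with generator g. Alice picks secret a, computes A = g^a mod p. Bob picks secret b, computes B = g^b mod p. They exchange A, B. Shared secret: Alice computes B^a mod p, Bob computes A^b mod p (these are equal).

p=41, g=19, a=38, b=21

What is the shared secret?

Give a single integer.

A = 19^38 mod 41  (bits of 38 = 100110)
  bit 0 = 1: r = r^2 * 19 mod 41 = 1^2 * 19 = 1*19 = 19
  bit 1 = 0: r = r^2 mod 41 = 19^2 = 33
  bit 2 = 0: r = r^2 mod 41 = 33^2 = 23
  bit 3 = 1: r = r^2 * 19 mod 41 = 23^2 * 19 = 37*19 = 6
  bit 4 = 1: r = r^2 * 19 mod 41 = 6^2 * 19 = 36*19 = 28
  bit 5 = 0: r = r^2 mod 41 = 28^2 = 5
  -> A = 5
B = 19^21 mod 41  (bits of 21 = 10101)
  bit 0 = 1: r = r^2 * 19 mod 41 = 1^2 * 19 = 1*19 = 19
  bit 1 = 0: r = r^2 mod 41 = 19^2 = 33
  bit 2 = 1: r = r^2 * 19 mod 41 = 33^2 * 19 = 23*19 = 27
  bit 3 = 0: r = r^2 mod 41 = 27^2 = 32
  bit 4 = 1: r = r^2 * 19 mod 41 = 32^2 * 19 = 40*19 = 22
  -> B = 22
s = B^a = 22^38 mod 41  (bits of 38 = 100110)
  bit 0 = 1: r = r^2 * 22 mod 41 = 1^2 * 22 = 1*22 = 22
  bit 1 = 0: r = r^2 mod 41 = 22^2 = 33
  bit 2 = 0: r = r^2 mod 41 = 33^2 = 23
  bit 3 = 1: r = r^2 * 22 mod 41 = 23^2 * 22 = 37*22 = 35
  bit 4 = 1: r = r^2 * 22 mod 41 = 35^2 * 22 = 36*22 = 13
  bit 5 = 0: r = r^2 mod 41 = 13^2 = 5
  -> s = B^a = 5

Answer: 5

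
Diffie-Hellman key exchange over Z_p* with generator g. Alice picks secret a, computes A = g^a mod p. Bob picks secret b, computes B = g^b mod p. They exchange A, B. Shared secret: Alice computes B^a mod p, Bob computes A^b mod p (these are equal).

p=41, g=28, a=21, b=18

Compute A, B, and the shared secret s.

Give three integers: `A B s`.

Answer: 13 8 8

Derivation:
A = 28^21 mod 41  (bits of 21 = 10101)
  bit 0 = 1: r = r^2 * 28 mod 41 = 1^2 * 28 = 1*28 = 28
  bit 1 = 0: r = r^2 mod 41 = 28^2 = 5
  bit 2 = 1: r = r^2 * 28 mod 41 = 5^2 * 28 = 25*28 = 3
  bit 3 = 0: r = r^2 mod 41 = 3^2 = 9
  bit 4 = 1: r = r^2 * 28 mod 41 = 9^2 * 28 = 40*28 = 13
  -> A = 13
B = 28^18 mod 41  (bits of 18 = 10010)
  bit 0 = 1: r = r^2 * 28 mod 41 = 1^2 * 28 = 1*28 = 28
  bit 1 = 0: r = r^2 mod 41 = 28^2 = 5
  bit 2 = 0: r = r^2 mod 41 = 5^2 = 25
  bit 3 = 1: r = r^2 * 28 mod 41 = 25^2 * 28 = 10*28 = 34
  bit 4 = 0: r = r^2 mod 41 = 34^2 = 8
  -> B = 8
s = B^a = 8^21 mod 41  (bits of 21 = 10101)
  bit 0 = 1: r = r^2 * 8 mod 41 = 1^2 * 8 = 1*8 = 8
  bit 1 = 0: r = r^2 mod 41 = 8^2 = 23
  bit 2 = 1: r = r^2 * 8 mod 41 = 23^2 * 8 = 37*8 = 9
  bit 3 = 0: r = r^2 mod 41 = 9^2 = 40
  bit 4 = 1: r = r^2 * 8 mod 41 = 40^2 * 8 = 1*8 = 8
  -> s = B^a = 8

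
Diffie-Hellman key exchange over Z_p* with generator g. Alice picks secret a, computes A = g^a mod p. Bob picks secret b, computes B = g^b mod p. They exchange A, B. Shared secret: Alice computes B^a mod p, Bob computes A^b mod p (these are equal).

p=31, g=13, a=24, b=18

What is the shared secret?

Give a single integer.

Answer: 8

Derivation:
A = 13^24 mod 31  (bits of 24 = 11000)
  bit 0 = 1: r = r^2 * 13 mod 31 = 1^2 * 13 = 1*13 = 13
  bit 1 = 1: r = r^2 * 13 mod 31 = 13^2 * 13 = 14*13 = 27
  bit 2 = 0: r = r^2 mod 31 = 27^2 = 16
  bit 3 = 0: r = r^2 mod 31 = 16^2 = 8
  bit 4 = 0: r = r^2 mod 31 = 8^2 = 2
  -> A = 2
B = 13^18 mod 31  (bits of 18 = 10010)
  bit 0 = 1: r = r^2 * 13 mod 31 = 1^2 * 13 = 1*13 = 13
  bit 1 = 0: r = r^2 mod 31 = 13^2 = 14
  bit 2 = 0: r = r^2 mod 31 = 14^2 = 10
  bit 3 = 1: r = r^2 * 13 mod 31 = 10^2 * 13 = 7*13 = 29
  bit 4 = 0: r = r^2 mod 31 = 29^2 = 4
  -> B = 4
s = B^a = 4^24 mod 31  (bits of 24 = 11000)
  bit 0 = 1: r = r^2 * 4 mod 31 = 1^2 * 4 = 1*4 = 4
  bit 1 = 1: r = r^2 * 4 mod 31 = 4^2 * 4 = 16*4 = 2
  bit 2 = 0: r = r^2 mod 31 = 2^2 = 4
  bit 3 = 0: r = r^2 mod 31 = 4^2 = 16
  bit 4 = 0: r = r^2 mod 31 = 16^2 = 8
  -> s = B^a = 8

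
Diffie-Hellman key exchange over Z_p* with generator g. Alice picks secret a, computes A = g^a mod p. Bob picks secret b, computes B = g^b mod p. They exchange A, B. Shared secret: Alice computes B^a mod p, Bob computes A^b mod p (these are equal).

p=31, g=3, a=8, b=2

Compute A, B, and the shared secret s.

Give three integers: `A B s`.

Answer: 20 9 28

Derivation:
A = 3^8 mod 31  (bits of 8 = 1000)
  bit 0 = 1: r = r^2 * 3 mod 31 = 1^2 * 3 = 1*3 = 3
  bit 1 = 0: r = r^2 mod 31 = 3^2 = 9
  bit 2 = 0: r = r^2 mod 31 = 9^2 = 19
  bit 3 = 0: r = r^2 mod 31 = 19^2 = 20
  -> A = 20
B = 3^2 mod 31  (bits of 2 = 10)
  bit 0 = 1: r = r^2 * 3 mod 31 = 1^2 * 3 = 1*3 = 3
  bit 1 = 0: r = r^2 mod 31 = 3^2 = 9
  -> B = 9
s = B^a = 9^8 mod 31  (bits of 8 = 1000)
  bit 0 = 1: r = r^2 * 9 mod 31 = 1^2 * 9 = 1*9 = 9
  bit 1 = 0: r = r^2 mod 31 = 9^2 = 19
  bit 2 = 0: r = r^2 mod 31 = 19^2 = 20
  bit 3 = 0: r = r^2 mod 31 = 20^2 = 28
  -> s = B^a = 28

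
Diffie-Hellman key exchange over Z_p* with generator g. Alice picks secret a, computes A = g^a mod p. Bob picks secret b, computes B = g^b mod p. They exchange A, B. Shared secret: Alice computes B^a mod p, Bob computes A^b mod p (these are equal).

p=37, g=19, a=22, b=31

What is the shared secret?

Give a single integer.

A = 19^22 mod 37  (bits of 22 = 10110)
  bit 0 = 1: r = r^2 * 19 mod 37 = 1^2 * 19 = 1*19 = 19
  bit 1 = 0: r = r^2 mod 37 = 19^2 = 28
  bit 2 = 1: r = r^2 * 19 mod 37 = 28^2 * 19 = 7*19 = 22
  bit 3 = 1: r = r^2 * 19 mod 37 = 22^2 * 19 = 3*19 = 20
  bit 4 = 0: r = r^2 mod 37 = 20^2 = 30
  -> A = 30
B = 19^31 mod 37  (bits of 31 = 11111)
  bit 0 = 1: r = r^2 * 19 mod 37 = 1^2 * 19 = 1*19 = 19
  bit 1 = 1: r = r^2 * 19 mod 37 = 19^2 * 19 = 28*19 = 14
  bit 2 = 1: r = r^2 * 19 mod 37 = 14^2 * 19 = 11*19 = 24
  bit 3 = 1: r = r^2 * 19 mod 37 = 24^2 * 19 = 21*19 = 29
  bit 4 = 1: r = r^2 * 19 mod 37 = 29^2 * 19 = 27*19 = 32
  -> B = 32
s = B^a = 32^22 mod 37  (bits of 22 = 10110)
  bit 0 = 1: r = r^2 * 32 mod 37 = 1^2 * 32 = 1*32 = 32
  bit 1 = 0: r = r^2 mod 37 = 32^2 = 25
  bit 2 = 1: r = r^2 * 32 mod 37 = 25^2 * 32 = 33*32 = 20
  bit 3 = 1: r = r^2 * 32 mod 37 = 20^2 * 32 = 30*32 = 35
  bit 4 = 0: r = r^2 mod 37 = 35^2 = 4
  -> s = B^a = 4

Answer: 4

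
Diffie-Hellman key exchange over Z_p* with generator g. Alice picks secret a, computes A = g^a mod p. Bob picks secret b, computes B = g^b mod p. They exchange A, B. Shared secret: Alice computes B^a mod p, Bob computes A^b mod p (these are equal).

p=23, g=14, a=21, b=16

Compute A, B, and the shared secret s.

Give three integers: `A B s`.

A = 14^21 mod 23  (bits of 21 = 10101)
  bit 0 = 1: r = r^2 * 14 mod 23 = 1^2 * 14 = 1*14 = 14
  bit 1 = 0: r = r^2 mod 23 = 14^2 = 12
  bit 2 = 1: r = r^2 * 14 mod 23 = 12^2 * 14 = 6*14 = 15
  bit 3 = 0: r = r^2 mod 23 = 15^2 = 18
  bit 4 = 1: r = r^2 * 14 mod 23 = 18^2 * 14 = 2*14 = 5
  -> A = 5
B = 14^16 mod 23  (bits of 16 = 10000)
  bit 0 = 1: r = r^2 * 14 mod 23 = 1^2 * 14 = 1*14 = 14
  bit 1 = 0: r = r^2 mod 23 = 14^2 = 12
  bit 2 = 0: r = r^2 mod 23 = 12^2 = 6
  bit 3 = 0: r = r^2 mod 23 = 6^2 = 13
  bit 4 = 0: r = r^2 mod 23 = 13^2 = 8
  -> B = 8
s = B^a = 8^21 mod 23  (bits of 21 = 10101)
  bit 0 = 1: r = r^2 * 8 mod 23 = 1^2 * 8 = 1*8 = 8
  bit 1 = 0: r = r^2 mod 23 = 8^2 = 18
  bit 2 = 1: r = r^2 * 8 mod 23 = 18^2 * 8 = 2*8 = 16
  bit 3 = 0: r = r^2 mod 23 = 16^2 = 3
  bit 4 = 1: r = r^2 * 8 mod 23 = 3^2 * 8 = 9*8 = 3
  -> s = B^a = 3

Answer: 5 8 3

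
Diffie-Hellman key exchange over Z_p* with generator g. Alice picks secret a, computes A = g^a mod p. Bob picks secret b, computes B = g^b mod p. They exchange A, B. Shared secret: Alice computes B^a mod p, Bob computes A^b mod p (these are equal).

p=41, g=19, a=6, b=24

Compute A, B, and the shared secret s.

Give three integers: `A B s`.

A = 19^6 mod 41  (bits of 6 = 110)
  bit 0 = 1: r = r^2 * 19 mod 41 = 1^2 * 19 = 1*19 = 19
  bit 1 = 1: r = r^2 * 19 mod 41 = 19^2 * 19 = 33*19 = 12
  bit 2 = 0: r = r^2 mod 41 = 12^2 = 21
  -> A = 21
B = 19^24 mod 41  (bits of 24 = 11000)
  bit 0 = 1: r = r^2 * 19 mod 41 = 1^2 * 19 = 1*19 = 19
  bit 1 = 1: r = r^2 * 19 mod 41 = 19^2 * 19 = 33*19 = 12
  bit 2 = 0: r = r^2 mod 41 = 12^2 = 21
  bit 3 = 0: r = r^2 mod 41 = 21^2 = 31
  bit 4 = 0: r = r^2 mod 41 = 31^2 = 18
  -> B = 18
s = B^a = 18^6 mod 41  (bits of 6 = 110)
  bit 0 = 1: r = r^2 * 18 mod 41 = 1^2 * 18 = 1*18 = 18
  bit 1 = 1: r = r^2 * 18 mod 41 = 18^2 * 18 = 37*18 = 10
  bit 2 = 0: r = r^2 mod 41 = 10^2 = 18
  -> s = B^a = 18

Answer: 21 18 18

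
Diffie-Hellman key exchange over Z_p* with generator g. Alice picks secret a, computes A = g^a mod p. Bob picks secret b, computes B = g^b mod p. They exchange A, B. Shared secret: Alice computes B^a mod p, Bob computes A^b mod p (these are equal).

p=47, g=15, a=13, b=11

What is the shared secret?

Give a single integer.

Answer: 43

Derivation:
A = 15^13 mod 47  (bits of 13 = 1101)
  bit 0 = 1: r = r^2 * 15 mod 47 = 1^2 * 15 = 1*15 = 15
  bit 1 = 1: r = r^2 * 15 mod 47 = 15^2 * 15 = 37*15 = 38
  bit 2 = 0: r = r^2 mod 47 = 38^2 = 34
  bit 3 = 1: r = r^2 * 15 mod 47 = 34^2 * 15 = 28*15 = 44
  -> A = 44
B = 15^11 mod 47  (bits of 11 = 1011)
  bit 0 = 1: r = r^2 * 15 mod 47 = 1^2 * 15 = 1*15 = 15
  bit 1 = 0: r = r^2 mod 47 = 15^2 = 37
  bit 2 = 1: r = r^2 * 15 mod 47 = 37^2 * 15 = 6*15 = 43
  bit 3 = 1: r = r^2 * 15 mod 47 = 43^2 * 15 = 16*15 = 5
  -> B = 5
s = B^a = 5^13 mod 47  (bits of 13 = 1101)
  bit 0 = 1: r = r^2 * 5 mod 47 = 1^2 * 5 = 1*5 = 5
  bit 1 = 1: r = r^2 * 5 mod 47 = 5^2 * 5 = 25*5 = 31
  bit 2 = 0: r = r^2 mod 47 = 31^2 = 21
  bit 3 = 1: r = r^2 * 5 mod 47 = 21^2 * 5 = 18*5 = 43
  -> s = B^a = 43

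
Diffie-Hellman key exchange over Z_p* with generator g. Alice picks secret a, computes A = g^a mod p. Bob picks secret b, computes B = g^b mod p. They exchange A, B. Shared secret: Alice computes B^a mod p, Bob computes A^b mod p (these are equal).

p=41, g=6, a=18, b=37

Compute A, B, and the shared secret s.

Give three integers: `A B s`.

A = 6^18 mod 41  (bits of 18 = 10010)
  bit 0 = 1: r = r^2 * 6 mod 41 = 1^2 * 6 = 1*6 = 6
  bit 1 = 0: r = r^2 mod 41 = 6^2 = 36
  bit 2 = 0: r = r^2 mod 41 = 36^2 = 25
  bit 3 = 1: r = r^2 * 6 mod 41 = 25^2 * 6 = 10*6 = 19
  bit 4 = 0: r = r^2 mod 41 = 19^2 = 33
  -> A = 33
B = 6^37 mod 41  (bits of 37 = 100101)
  bit 0 = 1: r = r^2 * 6 mod 41 = 1^2 * 6 = 1*6 = 6
  bit 1 = 0: r = r^2 mod 41 = 6^2 = 36
  bit 2 = 0: r = r^2 mod 41 = 36^2 = 25
  bit 3 = 1: r = r^2 * 6 mod 41 = 25^2 * 6 = 10*6 = 19
  bit 4 = 0: r = r^2 mod 41 = 19^2 = 33
  bit 5 = 1: r = r^2 * 6 mod 41 = 33^2 * 6 = 23*6 = 15
  -> B = 15
s = B^a = 15^18 mod 41  (bits of 18 = 10010)
  bit 0 = 1: r = r^2 * 15 mod 41 = 1^2 * 15 = 1*15 = 15
  bit 1 = 0: r = r^2 mod 41 = 15^2 = 20
  bit 2 = 0: r = r^2 mod 41 = 20^2 = 31
  bit 3 = 1: r = r^2 * 15 mod 41 = 31^2 * 15 = 18*15 = 24
  bit 4 = 0: r = r^2 mod 41 = 24^2 = 2
  -> s = B^a = 2

Answer: 33 15 2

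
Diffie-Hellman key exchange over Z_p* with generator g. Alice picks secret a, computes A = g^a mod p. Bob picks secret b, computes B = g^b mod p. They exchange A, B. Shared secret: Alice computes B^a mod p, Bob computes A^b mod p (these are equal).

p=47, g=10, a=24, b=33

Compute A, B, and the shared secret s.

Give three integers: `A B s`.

A = 10^24 mod 47  (bits of 24 = 11000)
  bit 0 = 1: r = r^2 * 10 mod 47 = 1^2 * 10 = 1*10 = 10
  bit 1 = 1: r = r^2 * 10 mod 47 = 10^2 * 10 = 6*10 = 13
  bit 2 = 0: r = r^2 mod 47 = 13^2 = 28
  bit 3 = 0: r = r^2 mod 47 = 28^2 = 32
  bit 4 = 0: r = r^2 mod 47 = 32^2 = 37
  -> A = 37
B = 10^33 mod 47  (bits of 33 = 100001)
  bit 0 = 1: r = r^2 * 10 mod 47 = 1^2 * 10 = 1*10 = 10
  bit 1 = 0: r = r^2 mod 47 = 10^2 = 6
  bit 2 = 0: r = r^2 mod 47 = 6^2 = 36
  bit 3 = 0: r = r^2 mod 47 = 36^2 = 27
  bit 4 = 0: r = r^2 mod 47 = 27^2 = 24
  bit 5 = 1: r = r^2 * 10 mod 47 = 24^2 * 10 = 12*10 = 26
  -> B = 26
s = B^a = 26^24 mod 47  (bits of 24 = 11000)
  bit 0 = 1: r = r^2 * 26 mod 47 = 1^2 * 26 = 1*26 = 26
  bit 1 = 1: r = r^2 * 26 mod 47 = 26^2 * 26 = 18*26 = 45
  bit 2 = 0: r = r^2 mod 47 = 45^2 = 4
  bit 3 = 0: r = r^2 mod 47 = 4^2 = 16
  bit 4 = 0: r = r^2 mod 47 = 16^2 = 21
  -> s = B^a = 21

Answer: 37 26 21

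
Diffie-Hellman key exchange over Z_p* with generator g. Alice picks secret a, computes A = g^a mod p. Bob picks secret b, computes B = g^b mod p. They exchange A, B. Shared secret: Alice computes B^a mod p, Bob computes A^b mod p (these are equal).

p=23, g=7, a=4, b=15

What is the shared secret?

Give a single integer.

A = 7^4 mod 23  (bits of 4 = 100)
  bit 0 = 1: r = r^2 * 7 mod 23 = 1^2 * 7 = 1*7 = 7
  bit 1 = 0: r = r^2 mod 23 = 7^2 = 3
  bit 2 = 0: r = r^2 mod 23 = 3^2 = 9
  -> A = 9
B = 7^15 mod 23  (bits of 15 = 1111)
  bit 0 = 1: r = r^2 * 7 mod 23 = 1^2 * 7 = 1*7 = 7
  bit 1 = 1: r = r^2 * 7 mod 23 = 7^2 * 7 = 3*7 = 21
  bit 2 = 1: r = r^2 * 7 mod 23 = 21^2 * 7 = 4*7 = 5
  bit 3 = 1: r = r^2 * 7 mod 23 = 5^2 * 7 = 2*7 = 14
  -> B = 14
s = B^a = 14^4 mod 23  (bits of 4 = 100)
  bit 0 = 1: r = r^2 * 14 mod 23 = 1^2 * 14 = 1*14 = 14
  bit 1 = 0: r = r^2 mod 23 = 14^2 = 12
  bit 2 = 0: r = r^2 mod 23 = 12^2 = 6
  -> s = B^a = 6

Answer: 6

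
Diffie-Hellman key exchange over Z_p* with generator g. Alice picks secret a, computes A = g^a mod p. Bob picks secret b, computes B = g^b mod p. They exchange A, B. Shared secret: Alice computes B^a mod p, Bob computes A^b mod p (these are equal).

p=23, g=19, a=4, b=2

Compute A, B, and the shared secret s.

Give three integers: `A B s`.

A = 19^4 mod 23  (bits of 4 = 100)
  bit 0 = 1: r = r^2 * 19 mod 23 = 1^2 * 19 = 1*19 = 19
  bit 1 = 0: r = r^2 mod 23 = 19^2 = 16
  bit 2 = 0: r = r^2 mod 23 = 16^2 = 3
  -> A = 3
B = 19^2 mod 23  (bits of 2 = 10)
  bit 0 = 1: r = r^2 * 19 mod 23 = 1^2 * 19 = 1*19 = 19
  bit 1 = 0: r = r^2 mod 23 = 19^2 = 16
  -> B = 16
s = B^a = 16^4 mod 23  (bits of 4 = 100)
  bit 0 = 1: r = r^2 * 16 mod 23 = 1^2 * 16 = 1*16 = 16
  bit 1 = 0: r = r^2 mod 23 = 16^2 = 3
  bit 2 = 0: r = r^2 mod 23 = 3^2 = 9
  -> s = B^a = 9

Answer: 3 16 9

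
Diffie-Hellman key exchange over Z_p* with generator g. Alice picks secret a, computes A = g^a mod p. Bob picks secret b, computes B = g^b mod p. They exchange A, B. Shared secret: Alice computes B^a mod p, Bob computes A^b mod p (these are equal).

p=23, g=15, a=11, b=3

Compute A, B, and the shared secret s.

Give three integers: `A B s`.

A = 15^11 mod 23  (bits of 11 = 1011)
  bit 0 = 1: r = r^2 * 15 mod 23 = 1^2 * 15 = 1*15 = 15
  bit 1 = 0: r = r^2 mod 23 = 15^2 = 18
  bit 2 = 1: r = r^2 * 15 mod 23 = 18^2 * 15 = 2*15 = 7
  bit 3 = 1: r = r^2 * 15 mod 23 = 7^2 * 15 = 3*15 = 22
  -> A = 22
B = 15^3 mod 23  (bits of 3 = 11)
  bit 0 = 1: r = r^2 * 15 mod 23 = 1^2 * 15 = 1*15 = 15
  bit 1 = 1: r = r^2 * 15 mod 23 = 15^2 * 15 = 18*15 = 17
  -> B = 17
s = B^a = 17^11 mod 23  (bits of 11 = 1011)
  bit 0 = 1: r = r^2 * 17 mod 23 = 1^2 * 17 = 1*17 = 17
  bit 1 = 0: r = r^2 mod 23 = 17^2 = 13
  bit 2 = 1: r = r^2 * 17 mod 23 = 13^2 * 17 = 8*17 = 21
  bit 3 = 1: r = r^2 * 17 mod 23 = 21^2 * 17 = 4*17 = 22
  -> s = B^a = 22

Answer: 22 17 22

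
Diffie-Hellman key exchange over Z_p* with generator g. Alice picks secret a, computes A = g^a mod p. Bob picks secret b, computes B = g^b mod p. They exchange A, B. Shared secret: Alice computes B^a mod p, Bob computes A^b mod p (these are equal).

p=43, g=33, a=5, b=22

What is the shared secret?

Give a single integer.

Answer: 25

Derivation:
A = 33^5 mod 43  (bits of 5 = 101)
  bit 0 = 1: r = r^2 * 33 mod 43 = 1^2 * 33 = 1*33 = 33
  bit 1 = 0: r = r^2 mod 43 = 33^2 = 14
  bit 2 = 1: r = r^2 * 33 mod 43 = 14^2 * 33 = 24*33 = 18
  -> A = 18
B = 33^22 mod 43  (bits of 22 = 10110)
  bit 0 = 1: r = r^2 * 33 mod 43 = 1^2 * 33 = 1*33 = 33
  bit 1 = 0: r = r^2 mod 43 = 33^2 = 14
  bit 2 = 1: r = r^2 * 33 mod 43 = 14^2 * 33 = 24*33 = 18
  bit 3 = 1: r = r^2 * 33 mod 43 = 18^2 * 33 = 23*33 = 28
  bit 4 = 0: r = r^2 mod 43 = 28^2 = 10
  -> B = 10
s = B^a = 10^5 mod 43  (bits of 5 = 101)
  bit 0 = 1: r = r^2 * 10 mod 43 = 1^2 * 10 = 1*10 = 10
  bit 1 = 0: r = r^2 mod 43 = 10^2 = 14
  bit 2 = 1: r = r^2 * 10 mod 43 = 14^2 * 10 = 24*10 = 25
  -> s = B^a = 25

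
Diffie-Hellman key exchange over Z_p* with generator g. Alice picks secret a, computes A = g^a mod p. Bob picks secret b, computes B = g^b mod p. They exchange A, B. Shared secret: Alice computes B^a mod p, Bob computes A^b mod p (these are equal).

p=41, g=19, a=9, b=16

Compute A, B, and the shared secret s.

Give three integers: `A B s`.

Answer: 6 16 18

Derivation:
A = 19^9 mod 41  (bits of 9 = 1001)
  bit 0 = 1: r = r^2 * 19 mod 41 = 1^2 * 19 = 1*19 = 19
  bit 1 = 0: r = r^2 mod 41 = 19^2 = 33
  bit 2 = 0: r = r^2 mod 41 = 33^2 = 23
  bit 3 = 1: r = r^2 * 19 mod 41 = 23^2 * 19 = 37*19 = 6
  -> A = 6
B = 19^16 mod 41  (bits of 16 = 10000)
  bit 0 = 1: r = r^2 * 19 mod 41 = 1^2 * 19 = 1*19 = 19
  bit 1 = 0: r = r^2 mod 41 = 19^2 = 33
  bit 2 = 0: r = r^2 mod 41 = 33^2 = 23
  bit 3 = 0: r = r^2 mod 41 = 23^2 = 37
  bit 4 = 0: r = r^2 mod 41 = 37^2 = 16
  -> B = 16
s = B^a = 16^9 mod 41  (bits of 9 = 1001)
  bit 0 = 1: r = r^2 * 16 mod 41 = 1^2 * 16 = 1*16 = 16
  bit 1 = 0: r = r^2 mod 41 = 16^2 = 10
  bit 2 = 0: r = r^2 mod 41 = 10^2 = 18
  bit 3 = 1: r = r^2 * 16 mod 41 = 18^2 * 16 = 37*16 = 18
  -> s = B^a = 18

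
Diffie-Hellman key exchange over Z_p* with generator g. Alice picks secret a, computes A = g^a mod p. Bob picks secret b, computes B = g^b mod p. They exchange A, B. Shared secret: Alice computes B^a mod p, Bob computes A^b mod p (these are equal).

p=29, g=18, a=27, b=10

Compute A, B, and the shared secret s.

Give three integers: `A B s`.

A = 18^27 mod 29  (bits of 27 = 11011)
  bit 0 = 1: r = r^2 * 18 mod 29 = 1^2 * 18 = 1*18 = 18
  bit 1 = 1: r = r^2 * 18 mod 29 = 18^2 * 18 = 5*18 = 3
  bit 2 = 0: r = r^2 mod 29 = 3^2 = 9
  bit 3 = 1: r = r^2 * 18 mod 29 = 9^2 * 18 = 23*18 = 8
  bit 4 = 1: r = r^2 * 18 mod 29 = 8^2 * 18 = 6*18 = 21
  -> A = 21
B = 18^10 mod 29  (bits of 10 = 1010)
  bit 0 = 1: r = r^2 * 18 mod 29 = 1^2 * 18 = 1*18 = 18
  bit 1 = 0: r = r^2 mod 29 = 18^2 = 5
  bit 2 = 1: r = r^2 * 18 mod 29 = 5^2 * 18 = 25*18 = 15
  bit 3 = 0: r = r^2 mod 29 = 15^2 = 22
  -> B = 22
s = B^a = 22^27 mod 29  (bits of 27 = 11011)
  bit 0 = 1: r = r^2 * 22 mod 29 = 1^2 * 22 = 1*22 = 22
  bit 1 = 1: r = r^2 * 22 mod 29 = 22^2 * 22 = 20*22 = 5
  bit 2 = 0: r = r^2 mod 29 = 5^2 = 25
  bit 3 = 1: r = r^2 * 22 mod 29 = 25^2 * 22 = 16*22 = 4
  bit 4 = 1: r = r^2 * 22 mod 29 = 4^2 * 22 = 16*22 = 4
  -> s = B^a = 4

Answer: 21 22 4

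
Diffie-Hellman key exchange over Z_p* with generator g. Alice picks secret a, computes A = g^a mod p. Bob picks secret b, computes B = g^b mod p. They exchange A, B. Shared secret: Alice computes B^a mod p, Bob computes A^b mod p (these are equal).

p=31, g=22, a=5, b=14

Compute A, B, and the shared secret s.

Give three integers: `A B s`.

Answer: 6 7 5

Derivation:
A = 22^5 mod 31  (bits of 5 = 101)
  bit 0 = 1: r = r^2 * 22 mod 31 = 1^2 * 22 = 1*22 = 22
  bit 1 = 0: r = r^2 mod 31 = 22^2 = 19
  bit 2 = 1: r = r^2 * 22 mod 31 = 19^2 * 22 = 20*22 = 6
  -> A = 6
B = 22^14 mod 31  (bits of 14 = 1110)
  bit 0 = 1: r = r^2 * 22 mod 31 = 1^2 * 22 = 1*22 = 22
  bit 1 = 1: r = r^2 * 22 mod 31 = 22^2 * 22 = 19*22 = 15
  bit 2 = 1: r = r^2 * 22 mod 31 = 15^2 * 22 = 8*22 = 21
  bit 3 = 0: r = r^2 mod 31 = 21^2 = 7
  -> B = 7
s = B^a = 7^5 mod 31  (bits of 5 = 101)
  bit 0 = 1: r = r^2 * 7 mod 31 = 1^2 * 7 = 1*7 = 7
  bit 1 = 0: r = r^2 mod 31 = 7^2 = 18
  bit 2 = 1: r = r^2 * 7 mod 31 = 18^2 * 7 = 14*7 = 5
  -> s = B^a = 5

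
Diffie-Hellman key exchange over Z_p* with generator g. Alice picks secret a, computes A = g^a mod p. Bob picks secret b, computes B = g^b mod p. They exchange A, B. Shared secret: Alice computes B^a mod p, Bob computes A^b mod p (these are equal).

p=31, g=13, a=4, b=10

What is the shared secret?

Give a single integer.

Answer: 5

Derivation:
A = 13^4 mod 31  (bits of 4 = 100)
  bit 0 = 1: r = r^2 * 13 mod 31 = 1^2 * 13 = 1*13 = 13
  bit 1 = 0: r = r^2 mod 31 = 13^2 = 14
  bit 2 = 0: r = r^2 mod 31 = 14^2 = 10
  -> A = 10
B = 13^10 mod 31  (bits of 10 = 1010)
  bit 0 = 1: r = r^2 * 13 mod 31 = 1^2 * 13 = 1*13 = 13
  bit 1 = 0: r = r^2 mod 31 = 13^2 = 14
  bit 2 = 1: r = r^2 * 13 mod 31 = 14^2 * 13 = 10*13 = 6
  bit 3 = 0: r = r^2 mod 31 = 6^2 = 5
  -> B = 5
s = B^a = 5^4 mod 31  (bits of 4 = 100)
  bit 0 = 1: r = r^2 * 5 mod 31 = 1^2 * 5 = 1*5 = 5
  bit 1 = 0: r = r^2 mod 31 = 5^2 = 25
  bit 2 = 0: r = r^2 mod 31 = 25^2 = 5
  -> s = B^a = 5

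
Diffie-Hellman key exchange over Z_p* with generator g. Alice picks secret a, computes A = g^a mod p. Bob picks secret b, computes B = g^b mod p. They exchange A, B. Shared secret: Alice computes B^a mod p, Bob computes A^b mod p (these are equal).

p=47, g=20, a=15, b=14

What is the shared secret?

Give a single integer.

A = 20^15 mod 47  (bits of 15 = 1111)
  bit 0 = 1: r = r^2 * 20 mod 47 = 1^2 * 20 = 1*20 = 20
  bit 1 = 1: r = r^2 * 20 mod 47 = 20^2 * 20 = 24*20 = 10
  bit 2 = 1: r = r^2 * 20 mod 47 = 10^2 * 20 = 6*20 = 26
  bit 3 = 1: r = r^2 * 20 mod 47 = 26^2 * 20 = 18*20 = 31
  -> A = 31
B = 20^14 mod 47  (bits of 14 = 1110)
  bit 0 = 1: r = r^2 * 20 mod 47 = 1^2 * 20 = 1*20 = 20
  bit 1 = 1: r = r^2 * 20 mod 47 = 20^2 * 20 = 24*20 = 10
  bit 2 = 1: r = r^2 * 20 mod 47 = 10^2 * 20 = 6*20 = 26
  bit 3 = 0: r = r^2 mod 47 = 26^2 = 18
  -> B = 18
s = B^a = 18^15 mod 47  (bits of 15 = 1111)
  bit 0 = 1: r = r^2 * 18 mod 47 = 1^2 * 18 = 1*18 = 18
  bit 1 = 1: r = r^2 * 18 mod 47 = 18^2 * 18 = 42*18 = 4
  bit 2 = 1: r = r^2 * 18 mod 47 = 4^2 * 18 = 16*18 = 6
  bit 3 = 1: r = r^2 * 18 mod 47 = 6^2 * 18 = 36*18 = 37
  -> s = B^a = 37

Answer: 37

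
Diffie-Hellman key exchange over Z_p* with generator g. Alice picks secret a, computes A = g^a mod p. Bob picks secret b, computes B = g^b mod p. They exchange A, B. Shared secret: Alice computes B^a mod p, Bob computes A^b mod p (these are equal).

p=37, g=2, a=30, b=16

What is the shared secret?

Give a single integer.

A = 2^30 mod 37  (bits of 30 = 11110)
  bit 0 = 1: r = r^2 * 2 mod 37 = 1^2 * 2 = 1*2 = 2
  bit 1 = 1: r = r^2 * 2 mod 37 = 2^2 * 2 = 4*2 = 8
  bit 2 = 1: r = r^2 * 2 mod 37 = 8^2 * 2 = 27*2 = 17
  bit 3 = 1: r = r^2 * 2 mod 37 = 17^2 * 2 = 30*2 = 23
  bit 4 = 0: r = r^2 mod 37 = 23^2 = 11
  -> A = 11
B = 2^16 mod 37  (bits of 16 = 10000)
  bit 0 = 1: r = r^2 * 2 mod 37 = 1^2 * 2 = 1*2 = 2
  bit 1 = 0: r = r^2 mod 37 = 2^2 = 4
  bit 2 = 0: r = r^2 mod 37 = 4^2 = 16
  bit 3 = 0: r = r^2 mod 37 = 16^2 = 34
  bit 4 = 0: r = r^2 mod 37 = 34^2 = 9
  -> B = 9
s = B^a = 9^30 mod 37  (bits of 30 = 11110)
  bit 0 = 1: r = r^2 * 9 mod 37 = 1^2 * 9 = 1*9 = 9
  bit 1 = 1: r = r^2 * 9 mod 37 = 9^2 * 9 = 7*9 = 26
  bit 2 = 1: r = r^2 * 9 mod 37 = 26^2 * 9 = 10*9 = 16
  bit 3 = 1: r = r^2 * 9 mod 37 = 16^2 * 9 = 34*9 = 10
  bit 4 = 0: r = r^2 mod 37 = 10^2 = 26
  -> s = B^a = 26

Answer: 26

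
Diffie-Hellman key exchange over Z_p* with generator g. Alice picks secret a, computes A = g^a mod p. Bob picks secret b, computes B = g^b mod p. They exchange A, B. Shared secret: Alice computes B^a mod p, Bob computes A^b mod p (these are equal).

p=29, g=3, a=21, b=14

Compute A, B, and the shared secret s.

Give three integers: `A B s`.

Answer: 17 28 28

Derivation:
A = 3^21 mod 29  (bits of 21 = 10101)
  bit 0 = 1: r = r^2 * 3 mod 29 = 1^2 * 3 = 1*3 = 3
  bit 1 = 0: r = r^2 mod 29 = 3^2 = 9
  bit 2 = 1: r = r^2 * 3 mod 29 = 9^2 * 3 = 23*3 = 11
  bit 3 = 0: r = r^2 mod 29 = 11^2 = 5
  bit 4 = 1: r = r^2 * 3 mod 29 = 5^2 * 3 = 25*3 = 17
  -> A = 17
B = 3^14 mod 29  (bits of 14 = 1110)
  bit 0 = 1: r = r^2 * 3 mod 29 = 1^2 * 3 = 1*3 = 3
  bit 1 = 1: r = r^2 * 3 mod 29 = 3^2 * 3 = 9*3 = 27
  bit 2 = 1: r = r^2 * 3 mod 29 = 27^2 * 3 = 4*3 = 12
  bit 3 = 0: r = r^2 mod 29 = 12^2 = 28
  -> B = 28
s = B^a = 28^21 mod 29  (bits of 21 = 10101)
  bit 0 = 1: r = r^2 * 28 mod 29 = 1^2 * 28 = 1*28 = 28
  bit 1 = 0: r = r^2 mod 29 = 28^2 = 1
  bit 2 = 1: r = r^2 * 28 mod 29 = 1^2 * 28 = 1*28 = 28
  bit 3 = 0: r = r^2 mod 29 = 28^2 = 1
  bit 4 = 1: r = r^2 * 28 mod 29 = 1^2 * 28 = 1*28 = 28
  -> s = B^a = 28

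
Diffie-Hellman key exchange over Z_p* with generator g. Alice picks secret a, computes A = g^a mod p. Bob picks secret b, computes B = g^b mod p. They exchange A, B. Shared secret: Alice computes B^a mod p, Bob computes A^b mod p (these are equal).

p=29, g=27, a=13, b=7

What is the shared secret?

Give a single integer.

Answer: 17

Derivation:
A = 27^13 mod 29  (bits of 13 = 1101)
  bit 0 = 1: r = r^2 * 27 mod 29 = 1^2 * 27 = 1*27 = 27
  bit 1 = 1: r = r^2 * 27 mod 29 = 27^2 * 27 = 4*27 = 21
  bit 2 = 0: r = r^2 mod 29 = 21^2 = 6
  bit 3 = 1: r = r^2 * 27 mod 29 = 6^2 * 27 = 7*27 = 15
  -> A = 15
B = 27^7 mod 29  (bits of 7 = 111)
  bit 0 = 1: r = r^2 * 27 mod 29 = 1^2 * 27 = 1*27 = 27
  bit 1 = 1: r = r^2 * 27 mod 29 = 27^2 * 27 = 4*27 = 21
  bit 2 = 1: r = r^2 * 27 mod 29 = 21^2 * 27 = 6*27 = 17
  -> B = 17
s = B^a = 17^13 mod 29  (bits of 13 = 1101)
  bit 0 = 1: r = r^2 * 17 mod 29 = 1^2 * 17 = 1*17 = 17
  bit 1 = 1: r = r^2 * 17 mod 29 = 17^2 * 17 = 28*17 = 12
  bit 2 = 0: r = r^2 mod 29 = 12^2 = 28
  bit 3 = 1: r = r^2 * 17 mod 29 = 28^2 * 17 = 1*17 = 17
  -> s = B^a = 17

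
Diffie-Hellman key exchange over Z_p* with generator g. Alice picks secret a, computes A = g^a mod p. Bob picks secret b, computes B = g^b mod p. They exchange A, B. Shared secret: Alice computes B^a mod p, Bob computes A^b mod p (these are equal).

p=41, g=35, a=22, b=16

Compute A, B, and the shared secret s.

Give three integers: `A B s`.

Answer: 5 18 37

Derivation:
A = 35^22 mod 41  (bits of 22 = 10110)
  bit 0 = 1: r = r^2 * 35 mod 41 = 1^2 * 35 = 1*35 = 35
  bit 1 = 0: r = r^2 mod 41 = 35^2 = 36
  bit 2 = 1: r = r^2 * 35 mod 41 = 36^2 * 35 = 25*35 = 14
  bit 3 = 1: r = r^2 * 35 mod 41 = 14^2 * 35 = 32*35 = 13
  bit 4 = 0: r = r^2 mod 41 = 13^2 = 5
  -> A = 5
B = 35^16 mod 41  (bits of 16 = 10000)
  bit 0 = 1: r = r^2 * 35 mod 41 = 1^2 * 35 = 1*35 = 35
  bit 1 = 0: r = r^2 mod 41 = 35^2 = 36
  bit 2 = 0: r = r^2 mod 41 = 36^2 = 25
  bit 3 = 0: r = r^2 mod 41 = 25^2 = 10
  bit 4 = 0: r = r^2 mod 41 = 10^2 = 18
  -> B = 18
s = B^a = 18^22 mod 41  (bits of 22 = 10110)
  bit 0 = 1: r = r^2 * 18 mod 41 = 1^2 * 18 = 1*18 = 18
  bit 1 = 0: r = r^2 mod 41 = 18^2 = 37
  bit 2 = 1: r = r^2 * 18 mod 41 = 37^2 * 18 = 16*18 = 1
  bit 3 = 1: r = r^2 * 18 mod 41 = 1^2 * 18 = 1*18 = 18
  bit 4 = 0: r = r^2 mod 41 = 18^2 = 37
  -> s = B^a = 37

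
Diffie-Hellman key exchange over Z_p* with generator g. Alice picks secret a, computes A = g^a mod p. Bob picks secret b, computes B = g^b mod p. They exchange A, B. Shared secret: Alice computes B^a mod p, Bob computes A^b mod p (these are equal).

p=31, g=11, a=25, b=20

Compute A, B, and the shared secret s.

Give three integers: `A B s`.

A = 11^25 mod 31  (bits of 25 = 11001)
  bit 0 = 1: r = r^2 * 11 mod 31 = 1^2 * 11 = 1*11 = 11
  bit 1 = 1: r = r^2 * 11 mod 31 = 11^2 * 11 = 28*11 = 29
  bit 2 = 0: r = r^2 mod 31 = 29^2 = 4
  bit 3 = 0: r = r^2 mod 31 = 4^2 = 16
  bit 4 = 1: r = r^2 * 11 mod 31 = 16^2 * 11 = 8*11 = 26
  -> A = 26
B = 11^20 mod 31  (bits of 20 = 10100)
  bit 0 = 1: r = r^2 * 11 mod 31 = 1^2 * 11 = 1*11 = 11
  bit 1 = 0: r = r^2 mod 31 = 11^2 = 28
  bit 2 = 1: r = r^2 * 11 mod 31 = 28^2 * 11 = 9*11 = 6
  bit 3 = 0: r = r^2 mod 31 = 6^2 = 5
  bit 4 = 0: r = r^2 mod 31 = 5^2 = 25
  -> B = 25
s = B^a = 25^25 mod 31  (bits of 25 = 11001)
  bit 0 = 1: r = r^2 * 25 mod 31 = 1^2 * 25 = 1*25 = 25
  bit 1 = 1: r = r^2 * 25 mod 31 = 25^2 * 25 = 5*25 = 1
  bit 2 = 0: r = r^2 mod 31 = 1^2 = 1
  bit 3 = 0: r = r^2 mod 31 = 1^2 = 1
  bit 4 = 1: r = r^2 * 25 mod 31 = 1^2 * 25 = 1*25 = 25
  -> s = B^a = 25

Answer: 26 25 25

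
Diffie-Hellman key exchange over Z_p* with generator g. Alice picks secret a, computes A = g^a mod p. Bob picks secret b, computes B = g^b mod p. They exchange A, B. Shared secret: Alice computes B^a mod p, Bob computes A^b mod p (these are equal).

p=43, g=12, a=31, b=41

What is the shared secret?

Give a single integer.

A = 12^31 mod 43  (bits of 31 = 11111)
  bit 0 = 1: r = r^2 * 12 mod 43 = 1^2 * 12 = 1*12 = 12
  bit 1 = 1: r = r^2 * 12 mod 43 = 12^2 * 12 = 15*12 = 8
  bit 2 = 1: r = r^2 * 12 mod 43 = 8^2 * 12 = 21*12 = 37
  bit 3 = 1: r = r^2 * 12 mod 43 = 37^2 * 12 = 36*12 = 2
  bit 4 = 1: r = r^2 * 12 mod 43 = 2^2 * 12 = 4*12 = 5
  -> A = 5
B = 12^41 mod 43  (bits of 41 = 101001)
  bit 0 = 1: r = r^2 * 12 mod 43 = 1^2 * 12 = 1*12 = 12
  bit 1 = 0: r = r^2 mod 43 = 12^2 = 15
  bit 2 = 1: r = r^2 * 12 mod 43 = 15^2 * 12 = 10*12 = 34
  bit 3 = 0: r = r^2 mod 43 = 34^2 = 38
  bit 4 = 0: r = r^2 mod 43 = 38^2 = 25
  bit 5 = 1: r = r^2 * 12 mod 43 = 25^2 * 12 = 23*12 = 18
  -> B = 18
s = B^a = 18^31 mod 43  (bits of 31 = 11111)
  bit 0 = 1: r = r^2 * 18 mod 43 = 1^2 * 18 = 1*18 = 18
  bit 1 = 1: r = r^2 * 18 mod 43 = 18^2 * 18 = 23*18 = 27
  bit 2 = 1: r = r^2 * 18 mod 43 = 27^2 * 18 = 41*18 = 7
  bit 3 = 1: r = r^2 * 18 mod 43 = 7^2 * 18 = 6*18 = 22
  bit 4 = 1: r = r^2 * 18 mod 43 = 22^2 * 18 = 11*18 = 26
  -> s = B^a = 26

Answer: 26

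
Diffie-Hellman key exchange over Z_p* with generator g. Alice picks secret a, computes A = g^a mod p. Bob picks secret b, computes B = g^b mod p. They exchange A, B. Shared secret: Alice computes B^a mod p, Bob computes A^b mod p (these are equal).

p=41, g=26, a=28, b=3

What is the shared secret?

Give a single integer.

A = 26^28 mod 41  (bits of 28 = 11100)
  bit 0 = 1: r = r^2 * 26 mod 41 = 1^2 * 26 = 1*26 = 26
  bit 1 = 1: r = r^2 * 26 mod 41 = 26^2 * 26 = 20*26 = 28
  bit 2 = 1: r = r^2 * 26 mod 41 = 28^2 * 26 = 5*26 = 7
  bit 3 = 0: r = r^2 mod 41 = 7^2 = 8
  bit 4 = 0: r = r^2 mod 41 = 8^2 = 23
  -> A = 23
B = 26^3 mod 41  (bits of 3 = 11)
  bit 0 = 1: r = r^2 * 26 mod 41 = 1^2 * 26 = 1*26 = 26
  bit 1 = 1: r = r^2 * 26 mod 41 = 26^2 * 26 = 20*26 = 28
  -> B = 28
s = B^a = 28^28 mod 41  (bits of 28 = 11100)
  bit 0 = 1: r = r^2 * 28 mod 41 = 1^2 * 28 = 1*28 = 28
  bit 1 = 1: r = r^2 * 28 mod 41 = 28^2 * 28 = 5*28 = 17
  bit 2 = 1: r = r^2 * 28 mod 41 = 17^2 * 28 = 2*28 = 15
  bit 3 = 0: r = r^2 mod 41 = 15^2 = 20
  bit 4 = 0: r = r^2 mod 41 = 20^2 = 31
  -> s = B^a = 31

Answer: 31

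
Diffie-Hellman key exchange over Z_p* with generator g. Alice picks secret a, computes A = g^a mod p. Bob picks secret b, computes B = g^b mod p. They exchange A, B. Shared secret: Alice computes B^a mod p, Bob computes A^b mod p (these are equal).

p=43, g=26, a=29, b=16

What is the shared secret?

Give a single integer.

Answer: 31

Derivation:
A = 26^29 mod 43  (bits of 29 = 11101)
  bit 0 = 1: r = r^2 * 26 mod 43 = 1^2 * 26 = 1*26 = 26
  bit 1 = 1: r = r^2 * 26 mod 43 = 26^2 * 26 = 31*26 = 32
  bit 2 = 1: r = r^2 * 26 mod 43 = 32^2 * 26 = 35*26 = 7
  bit 3 = 0: r = r^2 mod 43 = 7^2 = 6
  bit 4 = 1: r = r^2 * 26 mod 43 = 6^2 * 26 = 36*26 = 33
  -> A = 33
B = 26^16 mod 43  (bits of 16 = 10000)
  bit 0 = 1: r = r^2 * 26 mod 43 = 1^2 * 26 = 1*26 = 26
  bit 1 = 0: r = r^2 mod 43 = 26^2 = 31
  bit 2 = 0: r = r^2 mod 43 = 31^2 = 15
  bit 3 = 0: r = r^2 mod 43 = 15^2 = 10
  bit 4 = 0: r = r^2 mod 43 = 10^2 = 14
  -> B = 14
s = B^a = 14^29 mod 43  (bits of 29 = 11101)
  bit 0 = 1: r = r^2 * 14 mod 43 = 1^2 * 14 = 1*14 = 14
  bit 1 = 1: r = r^2 * 14 mod 43 = 14^2 * 14 = 24*14 = 35
  bit 2 = 1: r = r^2 * 14 mod 43 = 35^2 * 14 = 21*14 = 36
  bit 3 = 0: r = r^2 mod 43 = 36^2 = 6
  bit 4 = 1: r = r^2 * 14 mod 43 = 6^2 * 14 = 36*14 = 31
  -> s = B^a = 31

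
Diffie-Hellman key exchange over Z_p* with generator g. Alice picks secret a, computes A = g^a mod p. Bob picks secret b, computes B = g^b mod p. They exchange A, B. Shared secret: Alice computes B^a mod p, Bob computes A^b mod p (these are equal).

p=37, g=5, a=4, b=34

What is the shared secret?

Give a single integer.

A = 5^4 mod 37  (bits of 4 = 100)
  bit 0 = 1: r = r^2 * 5 mod 37 = 1^2 * 5 = 1*5 = 5
  bit 1 = 0: r = r^2 mod 37 = 5^2 = 25
  bit 2 = 0: r = r^2 mod 37 = 25^2 = 33
  -> A = 33
B = 5^34 mod 37  (bits of 34 = 100010)
  bit 0 = 1: r = r^2 * 5 mod 37 = 1^2 * 5 = 1*5 = 5
  bit 1 = 0: r = r^2 mod 37 = 5^2 = 25
  bit 2 = 0: r = r^2 mod 37 = 25^2 = 33
  bit 3 = 0: r = r^2 mod 37 = 33^2 = 16
  bit 4 = 1: r = r^2 * 5 mod 37 = 16^2 * 5 = 34*5 = 22
  bit 5 = 0: r = r^2 mod 37 = 22^2 = 3
  -> B = 3
s = B^a = 3^4 mod 37  (bits of 4 = 100)
  bit 0 = 1: r = r^2 * 3 mod 37 = 1^2 * 3 = 1*3 = 3
  bit 1 = 0: r = r^2 mod 37 = 3^2 = 9
  bit 2 = 0: r = r^2 mod 37 = 9^2 = 7
  -> s = B^a = 7

Answer: 7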